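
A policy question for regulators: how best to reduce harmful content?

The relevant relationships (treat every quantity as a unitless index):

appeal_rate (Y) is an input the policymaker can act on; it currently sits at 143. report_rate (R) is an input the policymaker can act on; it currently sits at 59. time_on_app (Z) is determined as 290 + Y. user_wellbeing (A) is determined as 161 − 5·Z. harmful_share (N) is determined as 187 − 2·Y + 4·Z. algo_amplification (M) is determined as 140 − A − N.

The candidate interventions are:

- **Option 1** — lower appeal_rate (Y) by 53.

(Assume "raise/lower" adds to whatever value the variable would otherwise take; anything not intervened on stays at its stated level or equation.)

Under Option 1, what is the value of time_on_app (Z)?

380

Option 1 (Y − 53):
  Y = 143 − 53 = 90
  Z = 290 + 90 = 380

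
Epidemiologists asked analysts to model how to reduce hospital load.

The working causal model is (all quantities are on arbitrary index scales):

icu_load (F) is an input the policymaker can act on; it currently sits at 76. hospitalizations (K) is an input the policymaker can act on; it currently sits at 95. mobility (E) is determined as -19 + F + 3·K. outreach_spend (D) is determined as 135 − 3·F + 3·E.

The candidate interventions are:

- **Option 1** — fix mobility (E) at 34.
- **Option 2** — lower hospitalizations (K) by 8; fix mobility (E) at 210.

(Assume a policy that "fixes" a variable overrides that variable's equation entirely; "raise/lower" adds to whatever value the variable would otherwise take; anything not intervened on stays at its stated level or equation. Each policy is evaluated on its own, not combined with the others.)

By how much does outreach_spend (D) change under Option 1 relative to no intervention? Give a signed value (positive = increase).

-924

Baseline:
  F = 76
  K = 95
  E = -19 + 76 + 3·95 = 342
  D = 135 − 3·76 + 3·342 = 933
Option 1 (E := 34):
  F = 76
  K = 95
  E = 34
  D = 135 − 3·76 + 3·34 = 9
Change in D: 9 − 933 = -924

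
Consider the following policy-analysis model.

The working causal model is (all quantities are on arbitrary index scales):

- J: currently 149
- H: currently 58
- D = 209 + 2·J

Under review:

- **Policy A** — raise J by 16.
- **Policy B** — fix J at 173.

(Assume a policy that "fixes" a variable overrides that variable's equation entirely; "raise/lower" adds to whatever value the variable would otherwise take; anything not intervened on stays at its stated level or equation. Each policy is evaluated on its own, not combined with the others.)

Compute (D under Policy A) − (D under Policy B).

Policy A (J + 16):
  J = 149 + 16 = 165
  D = 209 + 2·165 = 539
Policy B (J := 173):
  J = 173
  D = 209 + 2·173 = 555
D: 539 − 555 = -16

-16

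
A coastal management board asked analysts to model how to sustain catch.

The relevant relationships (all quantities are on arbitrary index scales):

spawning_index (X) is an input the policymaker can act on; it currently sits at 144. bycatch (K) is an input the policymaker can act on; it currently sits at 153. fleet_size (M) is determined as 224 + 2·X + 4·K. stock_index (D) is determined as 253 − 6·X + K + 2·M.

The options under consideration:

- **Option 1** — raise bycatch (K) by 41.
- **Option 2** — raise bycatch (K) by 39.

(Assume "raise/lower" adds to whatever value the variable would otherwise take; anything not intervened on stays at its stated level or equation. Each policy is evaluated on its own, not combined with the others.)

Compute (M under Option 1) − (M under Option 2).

Option 1 (K + 41):
  X = 144
  K = 153 + 41 = 194
  M = 224 + 2·144 + 4·194 = 1288
Option 2 (K + 39):
  X = 144
  K = 153 + 39 = 192
  M = 224 + 2·144 + 4·192 = 1280
M: 1288 − 1280 = 8

8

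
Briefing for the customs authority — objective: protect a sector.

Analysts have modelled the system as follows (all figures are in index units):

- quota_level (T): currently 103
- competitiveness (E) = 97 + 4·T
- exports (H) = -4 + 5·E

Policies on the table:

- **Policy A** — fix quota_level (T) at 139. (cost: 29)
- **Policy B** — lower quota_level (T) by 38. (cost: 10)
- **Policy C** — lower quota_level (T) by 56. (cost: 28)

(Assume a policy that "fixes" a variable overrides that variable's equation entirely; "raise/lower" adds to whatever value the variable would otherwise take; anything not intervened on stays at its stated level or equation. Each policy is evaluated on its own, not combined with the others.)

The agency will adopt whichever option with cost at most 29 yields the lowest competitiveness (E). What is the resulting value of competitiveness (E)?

285

Policy A (T := 139):
  T = 139
  E = 97 + 4·139 = 653
Policy B (T − 38):
  T = 103 − 38 = 65
  E = 97 + 4·65 = 357
Policy C (T − 56):
  T = 103 − 56 = 47
  E = 97 + 4·47 = 285
Comparing — Policy A: E=653, Policy B: E=357, Policy C: E=285. Lowest is 285 (Policy C).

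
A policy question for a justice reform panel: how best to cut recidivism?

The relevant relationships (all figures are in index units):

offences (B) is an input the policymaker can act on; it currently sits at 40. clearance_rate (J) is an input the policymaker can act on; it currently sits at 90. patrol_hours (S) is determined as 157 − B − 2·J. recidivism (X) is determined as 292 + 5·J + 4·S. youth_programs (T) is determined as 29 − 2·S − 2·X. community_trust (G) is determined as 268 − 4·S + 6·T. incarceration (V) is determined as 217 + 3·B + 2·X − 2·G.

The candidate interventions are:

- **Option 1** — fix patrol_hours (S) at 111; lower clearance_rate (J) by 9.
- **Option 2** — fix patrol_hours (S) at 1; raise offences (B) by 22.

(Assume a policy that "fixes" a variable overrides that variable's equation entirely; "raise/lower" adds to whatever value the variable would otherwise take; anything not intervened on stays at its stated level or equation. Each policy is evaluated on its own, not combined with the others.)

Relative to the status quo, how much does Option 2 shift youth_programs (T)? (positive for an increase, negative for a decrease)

Baseline:
  B = 40
  J = 90
  S = 157 − 40 − 2·90 = -63
  X = 292 + 5·90 + 4·(-63) = 490
  T = 29 − 2·(-63) − 2·490 = -825
Option 2 (S := 1, B + 22):
  B = 40 + 22 = 62
  J = 90
  S = 1
  X = 292 + 5·90 + 4·1 = 746
  T = 29 − 2·1 − 2·746 = -1465
Change in T: -1465 − (-825) = -640

-640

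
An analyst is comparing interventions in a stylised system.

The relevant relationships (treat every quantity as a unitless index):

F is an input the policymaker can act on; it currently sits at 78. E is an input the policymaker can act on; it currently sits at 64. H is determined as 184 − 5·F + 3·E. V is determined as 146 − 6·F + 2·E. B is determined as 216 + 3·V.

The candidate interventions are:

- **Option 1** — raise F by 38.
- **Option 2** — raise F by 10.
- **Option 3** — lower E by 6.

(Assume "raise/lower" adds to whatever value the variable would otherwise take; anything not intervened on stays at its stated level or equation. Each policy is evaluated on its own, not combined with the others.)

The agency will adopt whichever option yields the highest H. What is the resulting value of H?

-32

Option 1 (F + 38):
  F = 78 + 38 = 116
  E = 64
  H = 184 − 5·116 + 3·64 = -204
Option 2 (F + 10):
  F = 78 + 10 = 88
  E = 64
  H = 184 − 5·88 + 3·64 = -64
Option 3 (E − 6):
  F = 78
  E = 64 − 6 = 58
  H = 184 − 5·78 + 3·58 = -32
Comparing — Option 1: H=-204, Option 2: H=-64, Option 3: H=-32. Highest is -32 (Option 3).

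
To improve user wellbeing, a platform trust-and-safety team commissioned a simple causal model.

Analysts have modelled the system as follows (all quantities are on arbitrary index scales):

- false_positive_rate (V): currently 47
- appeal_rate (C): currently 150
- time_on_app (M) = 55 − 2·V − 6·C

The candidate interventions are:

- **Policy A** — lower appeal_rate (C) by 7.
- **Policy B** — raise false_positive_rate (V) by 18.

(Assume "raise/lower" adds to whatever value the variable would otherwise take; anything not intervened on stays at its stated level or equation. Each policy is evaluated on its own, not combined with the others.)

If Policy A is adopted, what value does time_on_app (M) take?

Policy A (C − 7):
  V = 47
  C = 150 − 7 = 143
  M = 55 − 2·47 − 6·143 = -897

-897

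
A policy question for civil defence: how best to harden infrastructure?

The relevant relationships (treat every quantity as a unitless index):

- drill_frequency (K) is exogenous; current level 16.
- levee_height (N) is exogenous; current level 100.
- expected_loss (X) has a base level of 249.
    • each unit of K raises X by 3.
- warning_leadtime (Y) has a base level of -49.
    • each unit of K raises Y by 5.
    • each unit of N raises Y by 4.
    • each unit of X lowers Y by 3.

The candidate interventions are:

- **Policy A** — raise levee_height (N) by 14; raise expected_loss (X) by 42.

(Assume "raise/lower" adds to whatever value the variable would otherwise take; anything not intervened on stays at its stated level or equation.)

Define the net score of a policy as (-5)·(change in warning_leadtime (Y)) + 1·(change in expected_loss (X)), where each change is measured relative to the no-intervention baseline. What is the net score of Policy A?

392

Baseline:
  K = 16
  N = 100
  X = 249 + 3·16 = 297
  Y = -49 + 5·16 + 4·100 − 3·297 = -460
Policy A (N + 14, X + 42):
  K = 16
  N = 100 + 14 = 114
  X = 249 + 3·16 (+42 from intervention) = 339
  Y = -49 + 5·16 + 4·114 − 3·339 = -530
ΔY = -530 − (-460) = -70; ΔX = 339 − 297 = 42
Score = (-5)·(-70) + 1·42 = 392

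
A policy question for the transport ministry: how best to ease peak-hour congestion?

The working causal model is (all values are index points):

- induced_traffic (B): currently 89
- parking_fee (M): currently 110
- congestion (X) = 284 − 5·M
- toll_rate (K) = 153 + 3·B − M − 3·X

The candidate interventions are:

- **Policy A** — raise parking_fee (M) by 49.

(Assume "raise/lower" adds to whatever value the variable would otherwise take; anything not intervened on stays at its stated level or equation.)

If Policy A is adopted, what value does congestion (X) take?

Policy A (M + 49):
  M = 110 + 49 = 159
  X = 284 − 5·159 = -511

-511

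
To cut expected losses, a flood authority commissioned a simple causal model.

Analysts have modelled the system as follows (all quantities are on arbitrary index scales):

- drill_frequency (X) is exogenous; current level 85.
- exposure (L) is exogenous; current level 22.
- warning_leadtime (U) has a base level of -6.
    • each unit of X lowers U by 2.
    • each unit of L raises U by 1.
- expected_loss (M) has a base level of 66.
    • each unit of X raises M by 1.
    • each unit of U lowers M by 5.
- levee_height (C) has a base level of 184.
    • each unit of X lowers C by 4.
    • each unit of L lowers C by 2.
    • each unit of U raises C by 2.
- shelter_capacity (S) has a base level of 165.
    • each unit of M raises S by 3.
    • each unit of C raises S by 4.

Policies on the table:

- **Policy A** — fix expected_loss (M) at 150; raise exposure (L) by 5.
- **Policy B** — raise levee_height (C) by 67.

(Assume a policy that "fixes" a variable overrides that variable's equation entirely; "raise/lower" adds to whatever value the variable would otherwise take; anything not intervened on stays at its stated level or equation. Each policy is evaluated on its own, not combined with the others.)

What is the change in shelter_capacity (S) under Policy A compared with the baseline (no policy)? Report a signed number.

Baseline:
  X = 85
  L = 22
  U = -6 − 2·85 + 22 = -154
  M = 66 + 85 − 5·(-154) = 921
  C = 184 − 4·85 − 2·22 + 2·(-154) = -508
  S = 165 + 3·921 + 4·(-508) = 896
Policy A (M := 150, L + 5):
  X = 85
  L = 22 + 5 = 27
  U = -6 − 2·85 + 27 = -149
  M = 150
  C = 184 − 4·85 − 2·27 + 2·(-149) = -508
  S = 165 + 3·150 + 4·(-508) = -1417
Change in S: -1417 − 896 = -2313

-2313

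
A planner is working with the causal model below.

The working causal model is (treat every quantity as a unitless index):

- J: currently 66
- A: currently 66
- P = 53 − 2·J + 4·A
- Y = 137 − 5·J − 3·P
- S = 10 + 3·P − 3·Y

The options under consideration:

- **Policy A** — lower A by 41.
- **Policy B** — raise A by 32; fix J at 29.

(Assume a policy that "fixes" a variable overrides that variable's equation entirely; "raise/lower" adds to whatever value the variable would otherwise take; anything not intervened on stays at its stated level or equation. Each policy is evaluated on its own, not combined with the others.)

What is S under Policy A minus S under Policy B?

Policy A (A − 41):
  J = 66
  A = 66 − 41 = 25
  P = 53 − 2·66 + 4·25 = 21
  Y = 137 − 5·66 − 3·21 = -256
  S = 10 + 3·21 − 3·(-256) = 841
Policy B (A + 32, J := 29):
  J = 29
  A = 66 + 32 = 98
  P = 53 − 2·29 + 4·98 = 387
  Y = 137 − 5·29 − 3·387 = -1169
  S = 10 + 3·387 − 3·(-1169) = 4678
S: 841 − 4678 = -3837

-3837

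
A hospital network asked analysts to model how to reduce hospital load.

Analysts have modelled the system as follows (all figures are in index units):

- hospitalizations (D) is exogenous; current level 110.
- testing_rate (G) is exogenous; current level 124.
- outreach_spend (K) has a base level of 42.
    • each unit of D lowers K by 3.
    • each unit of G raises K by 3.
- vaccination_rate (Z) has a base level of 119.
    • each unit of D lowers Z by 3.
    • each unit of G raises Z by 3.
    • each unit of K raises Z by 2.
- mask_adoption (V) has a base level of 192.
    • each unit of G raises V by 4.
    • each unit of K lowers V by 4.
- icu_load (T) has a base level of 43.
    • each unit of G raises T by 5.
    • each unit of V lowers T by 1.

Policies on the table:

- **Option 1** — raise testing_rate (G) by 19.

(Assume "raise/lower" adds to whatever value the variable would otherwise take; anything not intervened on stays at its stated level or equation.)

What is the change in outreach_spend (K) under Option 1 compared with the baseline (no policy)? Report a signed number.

57

Baseline:
  D = 110
  G = 124
  K = 42 − 3·110 + 3·124 = 84
Option 1 (G + 19):
  D = 110
  G = 124 + 19 = 143
  K = 42 − 3·110 + 3·143 = 141
Change in K: 141 − 84 = 57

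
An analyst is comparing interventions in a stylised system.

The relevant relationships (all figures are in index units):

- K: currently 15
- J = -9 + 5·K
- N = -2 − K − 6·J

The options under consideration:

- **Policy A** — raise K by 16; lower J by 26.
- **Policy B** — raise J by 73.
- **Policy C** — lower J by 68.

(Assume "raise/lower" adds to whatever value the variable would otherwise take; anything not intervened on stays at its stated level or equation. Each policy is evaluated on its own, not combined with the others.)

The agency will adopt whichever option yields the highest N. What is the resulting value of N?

Policy A (K + 16, J − 26):
  K = 15 + 16 = 31
  J = -9 + 5·31 (−26 from intervention) = 120
  N = -2 − 31 − 6·120 = -753
Policy B (J + 73):
  K = 15
  J = -9 + 5·15 (+73 from intervention) = 139
  N = -2 − 15 − 6·139 = -851
Policy C (J − 68):
  K = 15
  J = -9 + 5·15 (−68 from intervention) = -2
  N = -2 − 15 − 6·(-2) = -5
Comparing — Policy A: N=-753, Policy B: N=-851, Policy C: N=-5. Highest is -5 (Policy C).

-5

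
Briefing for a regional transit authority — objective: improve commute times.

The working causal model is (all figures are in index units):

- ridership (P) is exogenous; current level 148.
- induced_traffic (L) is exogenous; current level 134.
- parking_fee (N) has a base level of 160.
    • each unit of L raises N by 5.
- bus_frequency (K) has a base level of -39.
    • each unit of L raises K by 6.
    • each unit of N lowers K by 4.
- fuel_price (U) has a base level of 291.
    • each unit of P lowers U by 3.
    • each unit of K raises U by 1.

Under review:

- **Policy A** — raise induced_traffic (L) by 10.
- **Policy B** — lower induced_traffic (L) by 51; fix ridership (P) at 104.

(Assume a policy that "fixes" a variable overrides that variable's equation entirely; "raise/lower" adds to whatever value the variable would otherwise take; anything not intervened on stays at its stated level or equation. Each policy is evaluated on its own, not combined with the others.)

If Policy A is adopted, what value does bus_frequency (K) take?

Policy A (L + 10):
  L = 134 + 10 = 144
  N = 160 + 5·144 = 880
  K = -39 + 6·144 − 4·880 = -2695

-2695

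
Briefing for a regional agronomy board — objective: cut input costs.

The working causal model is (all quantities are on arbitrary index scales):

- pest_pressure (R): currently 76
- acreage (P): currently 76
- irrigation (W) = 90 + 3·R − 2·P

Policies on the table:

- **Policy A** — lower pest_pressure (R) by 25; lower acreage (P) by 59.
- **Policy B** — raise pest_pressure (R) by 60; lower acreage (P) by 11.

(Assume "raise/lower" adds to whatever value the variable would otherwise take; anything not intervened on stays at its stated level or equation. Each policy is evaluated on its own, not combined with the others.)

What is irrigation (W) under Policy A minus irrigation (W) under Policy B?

-159

Policy A (R − 25, P − 59):
  R = 76 − 25 = 51
  P = 76 − 59 = 17
  W = 90 + 3·51 − 2·17 = 209
Policy B (R + 60, P − 11):
  R = 76 + 60 = 136
  P = 76 − 11 = 65
  W = 90 + 3·136 − 2·65 = 368
W: 209 − 368 = -159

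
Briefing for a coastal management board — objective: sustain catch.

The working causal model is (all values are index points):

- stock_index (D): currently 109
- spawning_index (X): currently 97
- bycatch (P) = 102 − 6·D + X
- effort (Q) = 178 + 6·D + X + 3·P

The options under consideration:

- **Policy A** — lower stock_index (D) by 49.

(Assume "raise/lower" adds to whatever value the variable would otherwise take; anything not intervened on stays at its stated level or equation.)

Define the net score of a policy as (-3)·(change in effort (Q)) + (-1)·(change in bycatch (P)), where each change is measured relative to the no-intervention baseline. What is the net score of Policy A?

-2058

Baseline:
  D = 109
  X = 97
  P = 102 − 6·109 + 97 = -455
  Q = 178 + 6·109 + 97 + 3·(-455) = -436
Policy A (D − 49):
  D = 109 − 49 = 60
  X = 97
  P = 102 − 6·60 + 97 = -161
  Q = 178 + 6·60 + 97 + 3·(-161) = 152
ΔQ = 152 − (-436) = 588; ΔP = -161 − (-455) = 294
Score = (-3)·588 + (-1)·294 = -2058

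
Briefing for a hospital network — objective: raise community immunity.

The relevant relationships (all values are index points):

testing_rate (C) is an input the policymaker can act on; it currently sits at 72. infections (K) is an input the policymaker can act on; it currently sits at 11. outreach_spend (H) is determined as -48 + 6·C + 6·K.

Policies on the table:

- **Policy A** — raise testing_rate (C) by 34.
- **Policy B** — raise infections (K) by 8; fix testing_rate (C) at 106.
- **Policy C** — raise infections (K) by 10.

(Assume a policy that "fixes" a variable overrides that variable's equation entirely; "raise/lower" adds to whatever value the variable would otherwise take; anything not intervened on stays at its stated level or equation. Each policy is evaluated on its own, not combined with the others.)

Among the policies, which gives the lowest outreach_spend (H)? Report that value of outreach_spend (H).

510

Policy A (C + 34):
  C = 72 + 34 = 106
  K = 11
  H = -48 + 6·106 + 6·11 = 654
Policy B (K + 8, C := 106):
  C = 106
  K = 11 + 8 = 19
  H = -48 + 6·106 + 6·19 = 702
Policy C (K + 10):
  C = 72
  K = 11 + 10 = 21
  H = -48 + 6·72 + 6·21 = 510
Comparing — Policy A: H=654, Policy B: H=702, Policy C: H=510. Lowest is 510 (Policy C).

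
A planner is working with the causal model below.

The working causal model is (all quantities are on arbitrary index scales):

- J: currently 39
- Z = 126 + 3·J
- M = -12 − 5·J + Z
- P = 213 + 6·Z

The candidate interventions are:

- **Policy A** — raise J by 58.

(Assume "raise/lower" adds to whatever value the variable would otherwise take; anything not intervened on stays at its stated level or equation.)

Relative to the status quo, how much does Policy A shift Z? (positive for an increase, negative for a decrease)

Baseline:
  J = 39
  Z = 126 + 3·39 = 243
Policy A (J + 58):
  J = 39 + 58 = 97
  Z = 126 + 3·97 = 417
Change in Z: 417 − 243 = 174

174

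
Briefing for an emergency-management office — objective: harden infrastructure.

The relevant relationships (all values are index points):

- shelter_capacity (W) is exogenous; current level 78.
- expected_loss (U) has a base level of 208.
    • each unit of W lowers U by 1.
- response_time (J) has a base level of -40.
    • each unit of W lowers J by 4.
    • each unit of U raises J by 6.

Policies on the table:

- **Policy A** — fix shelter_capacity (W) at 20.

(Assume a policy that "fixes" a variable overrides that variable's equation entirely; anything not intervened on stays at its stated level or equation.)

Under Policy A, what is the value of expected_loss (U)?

188

Policy A (W := 20):
  W = 20
  U = 208 − 20 = 188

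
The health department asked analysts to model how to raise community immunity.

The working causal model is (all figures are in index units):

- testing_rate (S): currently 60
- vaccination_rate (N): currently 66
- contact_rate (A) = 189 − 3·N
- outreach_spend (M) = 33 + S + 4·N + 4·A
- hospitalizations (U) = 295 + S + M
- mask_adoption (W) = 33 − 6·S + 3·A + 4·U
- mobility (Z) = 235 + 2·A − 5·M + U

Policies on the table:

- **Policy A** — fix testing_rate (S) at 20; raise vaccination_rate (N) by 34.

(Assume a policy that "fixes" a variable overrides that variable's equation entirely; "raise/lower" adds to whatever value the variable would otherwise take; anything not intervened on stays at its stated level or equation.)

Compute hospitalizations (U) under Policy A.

Policy A (S := 20, N + 34):
  S = 20
  N = 66 + 34 = 100
  A = 189 − 3·100 = -111
  M = 33 + 20 + 4·100 + 4·(-111) = 9
  U = 295 + 20 + 9 = 324

324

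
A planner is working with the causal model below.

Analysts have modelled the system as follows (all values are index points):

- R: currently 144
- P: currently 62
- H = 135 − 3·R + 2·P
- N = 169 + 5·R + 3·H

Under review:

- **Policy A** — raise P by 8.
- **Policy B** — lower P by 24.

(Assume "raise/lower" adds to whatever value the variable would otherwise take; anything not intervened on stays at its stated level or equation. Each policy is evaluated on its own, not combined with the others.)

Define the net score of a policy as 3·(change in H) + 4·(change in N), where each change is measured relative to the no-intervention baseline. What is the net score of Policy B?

Baseline:
  R = 144
  P = 62
  H = 135 − 3·144 + 2·62 = -173
  N = 169 + 5·144 + 3·(-173) = 370
Policy B (P − 24):
  R = 144
  P = 62 − 24 = 38
  H = 135 − 3·144 + 2·38 = -221
  N = 169 + 5·144 + 3·(-221) = 226
ΔH = -221 − (-173) = -48; ΔN = 226 − 370 = -144
Score = 3·(-48) + 4·(-144) = -720

-720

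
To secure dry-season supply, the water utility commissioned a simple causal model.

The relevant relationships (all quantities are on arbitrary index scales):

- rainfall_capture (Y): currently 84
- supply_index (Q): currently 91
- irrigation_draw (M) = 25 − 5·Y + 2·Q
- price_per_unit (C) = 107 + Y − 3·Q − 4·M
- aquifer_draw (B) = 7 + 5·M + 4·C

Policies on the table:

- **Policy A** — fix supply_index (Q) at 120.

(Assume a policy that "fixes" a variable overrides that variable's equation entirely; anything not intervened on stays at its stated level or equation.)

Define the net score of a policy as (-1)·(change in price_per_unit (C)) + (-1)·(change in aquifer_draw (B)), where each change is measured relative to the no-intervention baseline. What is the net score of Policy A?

Baseline:
  Y = 84
  Q = 91
  M = 25 − 5·84 + 2·91 = -213
  C = 107 + 84 − 3·91 − 4·(-213) = 770
  B = 7 + 5·(-213) + 4·770 = 2022
Policy A (Q := 120):
  Y = 84
  Q = 120
  M = 25 − 5·84 + 2·120 = -155
  C = 107 + 84 − 3·120 − 4·(-155) = 451
  B = 7 + 5·(-155) + 4·451 = 1036
ΔC = 451 − 770 = -319; ΔB = 1036 − 2022 = -986
Score = (-1)·(-319) + (-1)·(-986) = 1305

1305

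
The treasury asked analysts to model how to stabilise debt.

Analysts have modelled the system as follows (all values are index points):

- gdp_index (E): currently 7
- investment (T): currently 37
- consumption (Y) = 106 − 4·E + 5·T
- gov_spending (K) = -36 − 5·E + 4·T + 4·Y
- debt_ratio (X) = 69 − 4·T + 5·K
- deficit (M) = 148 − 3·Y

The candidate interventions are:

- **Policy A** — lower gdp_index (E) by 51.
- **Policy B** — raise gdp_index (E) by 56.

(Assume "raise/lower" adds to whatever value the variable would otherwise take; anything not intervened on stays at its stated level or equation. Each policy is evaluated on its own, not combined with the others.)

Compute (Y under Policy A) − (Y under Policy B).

Policy A (E − 51):
  E = 7 − 51 = -44
  T = 37
  Y = 106 − 4·(-44) + 5·37 = 467
Policy B (E + 56):
  E = 7 + 56 = 63
  T = 37
  Y = 106 − 4·63 + 5·37 = 39
Y: 467 − 39 = 428

428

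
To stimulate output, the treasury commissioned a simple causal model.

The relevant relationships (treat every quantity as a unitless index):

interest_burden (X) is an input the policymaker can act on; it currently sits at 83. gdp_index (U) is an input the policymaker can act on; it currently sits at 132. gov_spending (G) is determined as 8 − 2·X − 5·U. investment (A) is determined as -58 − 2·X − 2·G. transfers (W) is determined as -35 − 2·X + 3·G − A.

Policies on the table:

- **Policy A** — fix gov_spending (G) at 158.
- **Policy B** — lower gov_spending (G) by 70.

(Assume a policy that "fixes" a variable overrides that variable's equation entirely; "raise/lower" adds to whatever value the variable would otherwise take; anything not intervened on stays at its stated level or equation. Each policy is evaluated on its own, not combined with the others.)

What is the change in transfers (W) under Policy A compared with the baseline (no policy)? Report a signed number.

4880

Baseline:
  X = 83
  U = 132
  G = 8 − 2·83 − 5·132 = -818
  A = -58 − 2·83 − 2·(-818) = 1412
  W = -35 − 2·83 + 3·(-818) − 1412 = -4067
Policy A (G := 158):
  X = 83
  U = 132
  G = 158
  A = -58 − 2·83 − 2·158 = -540
  W = -35 − 2·83 + 3·158 − (-540) = 813
Change in W: 813 − (-4067) = 4880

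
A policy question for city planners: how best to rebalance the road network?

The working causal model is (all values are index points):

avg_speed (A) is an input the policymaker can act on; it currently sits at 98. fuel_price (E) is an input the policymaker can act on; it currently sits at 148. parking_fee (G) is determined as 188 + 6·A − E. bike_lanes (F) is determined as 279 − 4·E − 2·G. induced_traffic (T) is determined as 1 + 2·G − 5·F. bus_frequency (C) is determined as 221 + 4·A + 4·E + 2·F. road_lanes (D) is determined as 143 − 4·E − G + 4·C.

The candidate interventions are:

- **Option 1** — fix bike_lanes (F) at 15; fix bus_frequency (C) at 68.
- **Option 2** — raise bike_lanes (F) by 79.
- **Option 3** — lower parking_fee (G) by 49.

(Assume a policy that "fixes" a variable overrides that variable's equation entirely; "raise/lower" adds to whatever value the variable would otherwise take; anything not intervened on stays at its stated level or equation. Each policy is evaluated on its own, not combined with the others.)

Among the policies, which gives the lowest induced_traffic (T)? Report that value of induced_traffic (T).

1182

Option 1 (F := 15, C := 68):
  A = 98
  E = 148
  G = 188 + 6·98 − 148 = 628
  F = 15
  T = 1 + 2·628 − 5·15 = 1182
Option 2 (F + 79):
  A = 98
  E = 148
  G = 188 + 6·98 − 148 = 628
  F = 279 − 4·148 − 2·628 (+79 from intervention) = -1490
  T = 1 + 2·628 − 5·(-1490) = 8707
Option 3 (G − 49):
  A = 98
  E = 148
  G = 188 + 6·98 − 148 (−49 from intervention) = 579
  F = 279 − 4·148 − 2·579 = -1471
  T = 1 + 2·579 − 5·(-1471) = 8514
Comparing — Option 1: T=1182, Option 2: T=8707, Option 3: T=8514. Lowest is 1182 (Option 1).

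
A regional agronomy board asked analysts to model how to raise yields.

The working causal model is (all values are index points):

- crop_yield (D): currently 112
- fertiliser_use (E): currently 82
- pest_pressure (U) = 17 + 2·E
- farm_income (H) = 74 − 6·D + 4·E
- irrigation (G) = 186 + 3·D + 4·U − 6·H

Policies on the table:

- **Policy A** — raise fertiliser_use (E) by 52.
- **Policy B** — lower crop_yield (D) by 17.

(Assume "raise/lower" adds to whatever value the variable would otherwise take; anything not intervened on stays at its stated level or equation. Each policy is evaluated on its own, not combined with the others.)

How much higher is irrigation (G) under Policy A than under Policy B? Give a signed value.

Policy A (E + 52):
  D = 112
  E = 82 + 52 = 134
  U = 17 + 2·134 = 285
  H = 74 − 6·112 + 4·134 = -62
  G = 186 + 3·112 + 4·285 − 6·(-62) = 2034
Policy B (D − 17):
  D = 112 − 17 = 95
  E = 82
  U = 17 + 2·82 = 181
  H = 74 − 6·95 + 4·82 = -168
  G = 186 + 3·95 + 4·181 − 6·(-168) = 2203
G: 2034 − 2203 = -169

-169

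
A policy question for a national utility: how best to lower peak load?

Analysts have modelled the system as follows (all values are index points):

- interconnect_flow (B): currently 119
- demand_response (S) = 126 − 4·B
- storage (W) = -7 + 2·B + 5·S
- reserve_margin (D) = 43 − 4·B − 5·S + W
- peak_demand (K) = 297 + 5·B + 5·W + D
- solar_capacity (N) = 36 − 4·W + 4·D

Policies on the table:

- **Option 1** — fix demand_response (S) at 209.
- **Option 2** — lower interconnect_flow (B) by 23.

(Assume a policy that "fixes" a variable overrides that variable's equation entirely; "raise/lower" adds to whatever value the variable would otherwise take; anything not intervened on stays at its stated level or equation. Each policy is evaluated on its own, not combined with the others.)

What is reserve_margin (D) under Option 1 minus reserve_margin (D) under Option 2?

Option 1 (S := 209):
  B = 119
  S = 209
  W = -7 + 2·119 + 5·209 = 1276
  D = 43 − 4·119 − 5·209 + 1276 = -202
Option 2 (B − 23):
  B = 119 − 23 = 96
  S = 126 − 4·96 = -258
  W = -7 + 2·96 + 5·(-258) = -1105
  D = 43 − 4·96 − 5·(-258) + (-1105) = -156
D: -202 − (-156) = -46

-46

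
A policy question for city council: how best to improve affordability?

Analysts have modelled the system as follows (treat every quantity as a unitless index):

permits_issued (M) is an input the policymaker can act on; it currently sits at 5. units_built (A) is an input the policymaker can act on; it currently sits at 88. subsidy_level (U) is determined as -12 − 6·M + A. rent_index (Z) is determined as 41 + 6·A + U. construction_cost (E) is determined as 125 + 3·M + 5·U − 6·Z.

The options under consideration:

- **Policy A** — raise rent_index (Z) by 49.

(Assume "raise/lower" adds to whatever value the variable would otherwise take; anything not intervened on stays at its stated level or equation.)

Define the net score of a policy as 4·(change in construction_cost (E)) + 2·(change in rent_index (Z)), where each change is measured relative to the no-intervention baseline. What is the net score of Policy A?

Baseline:
  M = 5
  A = 88
  U = -12 − 6·5 + 88 = 46
  Z = 41 + 6·88 + 46 = 615
  E = 125 + 3·5 + 5·46 − 6·615 = -3320
Policy A (Z + 49):
  M = 5
  A = 88
  U = -12 − 6·5 + 88 = 46
  Z = 41 + 6·88 + 46 (+49 from intervention) = 664
  E = 125 + 3·5 + 5·46 − 6·664 = -3614
ΔE = -3614 − (-3320) = -294; ΔZ = 664 − 615 = 49
Score = 4·(-294) + 2·49 = -1078

-1078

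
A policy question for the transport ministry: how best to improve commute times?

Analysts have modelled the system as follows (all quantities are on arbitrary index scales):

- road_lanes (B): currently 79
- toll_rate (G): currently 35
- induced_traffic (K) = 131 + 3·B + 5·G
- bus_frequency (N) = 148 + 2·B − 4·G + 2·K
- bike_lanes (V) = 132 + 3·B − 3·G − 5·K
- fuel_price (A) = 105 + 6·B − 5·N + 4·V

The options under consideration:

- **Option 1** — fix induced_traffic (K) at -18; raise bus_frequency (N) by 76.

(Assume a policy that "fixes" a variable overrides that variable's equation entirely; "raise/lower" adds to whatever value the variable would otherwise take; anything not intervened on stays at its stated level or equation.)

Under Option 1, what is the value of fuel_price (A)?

965

Option 1 (K := -18, N + 76):
  B = 79
  G = 35
  K = -18
  N = 148 + 2·79 − 4·35 + 2·(-18) (+76 from intervention) = 206
  V = 132 + 3·79 − 3·35 − 5·(-18) = 354
  A = 105 + 6·79 − 5·206 + 4·354 = 965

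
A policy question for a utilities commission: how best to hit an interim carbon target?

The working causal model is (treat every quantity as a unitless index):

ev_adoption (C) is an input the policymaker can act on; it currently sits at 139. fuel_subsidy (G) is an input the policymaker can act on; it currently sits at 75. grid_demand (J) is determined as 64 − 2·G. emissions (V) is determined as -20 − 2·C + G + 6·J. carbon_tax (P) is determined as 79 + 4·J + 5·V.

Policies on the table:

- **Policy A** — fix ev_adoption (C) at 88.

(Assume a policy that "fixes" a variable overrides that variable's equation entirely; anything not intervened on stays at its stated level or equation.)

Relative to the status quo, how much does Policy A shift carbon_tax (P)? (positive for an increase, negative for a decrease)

510

Baseline:
  C = 139
  G = 75
  J = 64 − 2·75 = -86
  V = -20 − 2·139 + 75 + 6·(-86) = -739
  P = 79 + 4·(-86) + 5·(-739) = -3960
Policy A (C := 88):
  C = 88
  G = 75
  J = 64 − 2·75 = -86
  V = -20 − 2·88 + 75 + 6·(-86) = -637
  P = 79 + 4·(-86) + 5·(-637) = -3450
Change in P: -3450 − (-3960) = 510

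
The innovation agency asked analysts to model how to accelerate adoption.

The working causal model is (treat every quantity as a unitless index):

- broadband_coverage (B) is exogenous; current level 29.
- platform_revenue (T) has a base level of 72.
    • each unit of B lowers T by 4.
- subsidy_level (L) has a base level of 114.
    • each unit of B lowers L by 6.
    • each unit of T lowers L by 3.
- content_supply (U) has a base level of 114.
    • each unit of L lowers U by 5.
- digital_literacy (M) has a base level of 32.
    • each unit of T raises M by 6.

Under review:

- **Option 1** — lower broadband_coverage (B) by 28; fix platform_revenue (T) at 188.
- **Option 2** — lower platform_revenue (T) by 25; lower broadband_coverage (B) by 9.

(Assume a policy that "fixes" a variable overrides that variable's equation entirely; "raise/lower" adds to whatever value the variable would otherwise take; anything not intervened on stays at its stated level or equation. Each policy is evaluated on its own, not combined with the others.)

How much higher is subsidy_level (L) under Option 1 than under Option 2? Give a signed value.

-549

Option 1 (B − 28, T := 188):
  B = 29 − 28 = 1
  T = 188
  L = 114 − 6·1 − 3·188 = -456
Option 2 (T − 25, B − 9):
  B = 29 − 9 = 20
  T = 72 − 4·20 (−25 from intervention) = -33
  L = 114 − 6·20 − 3·(-33) = 93
L: -456 − 93 = -549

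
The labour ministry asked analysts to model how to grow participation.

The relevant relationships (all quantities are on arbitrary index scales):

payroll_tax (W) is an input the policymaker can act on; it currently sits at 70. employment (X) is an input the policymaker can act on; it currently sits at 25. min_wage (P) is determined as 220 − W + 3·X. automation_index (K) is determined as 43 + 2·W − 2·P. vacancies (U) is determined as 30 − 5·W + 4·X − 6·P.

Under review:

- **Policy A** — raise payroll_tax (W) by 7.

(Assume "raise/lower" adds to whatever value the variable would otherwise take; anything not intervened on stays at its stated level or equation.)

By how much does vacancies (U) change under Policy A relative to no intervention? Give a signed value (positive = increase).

Baseline:
  W = 70
  X = 25
  P = 220 − 70 + 3·25 = 225
  U = 30 − 5·70 + 4·25 − 6·225 = -1570
Policy A (W + 7):
  W = 70 + 7 = 77
  X = 25
  P = 220 − 77 + 3·25 = 218
  U = 30 − 5·77 + 4·25 − 6·218 = -1563
Change in U: -1563 − (-1570) = 7

7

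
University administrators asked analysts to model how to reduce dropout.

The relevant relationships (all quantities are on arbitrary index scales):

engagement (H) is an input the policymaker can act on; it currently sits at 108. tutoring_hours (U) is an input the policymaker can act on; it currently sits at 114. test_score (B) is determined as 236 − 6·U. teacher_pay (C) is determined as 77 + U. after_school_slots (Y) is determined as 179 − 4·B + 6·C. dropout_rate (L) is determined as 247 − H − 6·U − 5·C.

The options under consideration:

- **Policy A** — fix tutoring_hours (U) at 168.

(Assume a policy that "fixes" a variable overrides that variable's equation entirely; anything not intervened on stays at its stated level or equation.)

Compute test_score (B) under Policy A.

-772

Policy A (U := 168):
  U = 168
  B = 236 − 6·168 = -772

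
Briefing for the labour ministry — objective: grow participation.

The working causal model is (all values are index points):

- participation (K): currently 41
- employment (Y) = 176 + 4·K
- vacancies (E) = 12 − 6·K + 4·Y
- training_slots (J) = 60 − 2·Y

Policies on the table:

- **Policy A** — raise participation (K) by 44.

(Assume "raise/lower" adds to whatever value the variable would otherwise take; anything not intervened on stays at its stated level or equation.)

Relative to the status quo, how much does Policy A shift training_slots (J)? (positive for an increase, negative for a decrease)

-352

Baseline:
  K = 41
  Y = 176 + 4·41 = 340
  J = 60 − 2·340 = -620
Policy A (K + 44):
  K = 41 + 44 = 85
  Y = 176 + 4·85 = 516
  J = 60 − 2·516 = -972
Change in J: -972 − (-620) = -352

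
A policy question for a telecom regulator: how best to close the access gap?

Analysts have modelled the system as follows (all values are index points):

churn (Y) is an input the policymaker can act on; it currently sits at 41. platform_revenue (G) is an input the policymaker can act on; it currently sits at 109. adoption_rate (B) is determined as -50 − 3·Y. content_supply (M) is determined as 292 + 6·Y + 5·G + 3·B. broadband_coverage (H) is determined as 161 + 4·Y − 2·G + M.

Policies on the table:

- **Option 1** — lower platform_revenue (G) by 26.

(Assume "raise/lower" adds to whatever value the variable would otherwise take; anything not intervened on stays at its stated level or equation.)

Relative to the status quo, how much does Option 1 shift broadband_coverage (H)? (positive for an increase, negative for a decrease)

Baseline:
  Y = 41
  G = 109
  B = -50 − 3·41 = -173
  M = 292 + 6·41 + 5·109 + 3·(-173) = 564
  H = 161 + 4·41 − 2·109 + 564 = 671
Option 1 (G − 26):
  Y = 41
  G = 109 − 26 = 83
  B = -50 − 3·41 = -173
  M = 292 + 6·41 + 5·83 + 3·(-173) = 434
  H = 161 + 4·41 − 2·83 + 434 = 593
Change in H: 593 − 671 = -78

-78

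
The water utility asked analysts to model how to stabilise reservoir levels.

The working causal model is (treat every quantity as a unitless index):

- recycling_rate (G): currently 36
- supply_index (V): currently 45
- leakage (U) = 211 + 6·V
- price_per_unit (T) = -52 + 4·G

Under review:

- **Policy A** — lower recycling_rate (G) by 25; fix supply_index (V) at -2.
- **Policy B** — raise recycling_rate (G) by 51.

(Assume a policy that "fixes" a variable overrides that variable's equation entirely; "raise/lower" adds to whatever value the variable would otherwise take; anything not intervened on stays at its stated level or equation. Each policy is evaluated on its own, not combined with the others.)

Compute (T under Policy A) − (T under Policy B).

Policy A (G − 25, V := -2):
  G = 36 − 25 = 11
  T = -52 + 4·11 = -8
Policy B (G + 51):
  G = 36 + 51 = 87
  T = -52 + 4·87 = 296
T: -8 − 296 = -304

-304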